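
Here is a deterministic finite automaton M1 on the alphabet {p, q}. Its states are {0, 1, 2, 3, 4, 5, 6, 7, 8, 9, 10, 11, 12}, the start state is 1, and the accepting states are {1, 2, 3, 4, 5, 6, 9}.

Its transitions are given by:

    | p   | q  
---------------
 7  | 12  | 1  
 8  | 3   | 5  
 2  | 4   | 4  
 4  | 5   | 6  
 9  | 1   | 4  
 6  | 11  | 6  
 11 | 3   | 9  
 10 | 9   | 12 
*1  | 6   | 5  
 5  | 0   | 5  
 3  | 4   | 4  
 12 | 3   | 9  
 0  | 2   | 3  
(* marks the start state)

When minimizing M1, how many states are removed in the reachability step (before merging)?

Starting at 1 and following transitions, the reachable set is {0, 1, 2, 3, 4, 5, 6, 9, 11}. That leaves 7, 8, 10, 12 unreachable — 4 in total.

4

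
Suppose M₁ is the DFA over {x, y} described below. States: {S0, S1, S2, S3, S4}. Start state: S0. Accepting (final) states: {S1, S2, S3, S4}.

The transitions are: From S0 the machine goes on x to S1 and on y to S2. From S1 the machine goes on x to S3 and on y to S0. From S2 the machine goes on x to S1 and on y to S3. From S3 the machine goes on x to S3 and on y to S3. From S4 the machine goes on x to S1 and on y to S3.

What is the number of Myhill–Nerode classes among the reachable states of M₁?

States {S4} cannot be reached from the start state, so discard them.
Initial partition by acceptance: {S1,S2,S3} | {S0}.
Refine {S1,S2,S3} on symbol y: members go to different blocks, giving {S2,S3} and {S1}.
Split {S2,S3} by δ(·,x) → {S2} and {S3}.
Stable partition: {S2} | {S0} | {S1} | {S3} — 4 equivalence classes.

4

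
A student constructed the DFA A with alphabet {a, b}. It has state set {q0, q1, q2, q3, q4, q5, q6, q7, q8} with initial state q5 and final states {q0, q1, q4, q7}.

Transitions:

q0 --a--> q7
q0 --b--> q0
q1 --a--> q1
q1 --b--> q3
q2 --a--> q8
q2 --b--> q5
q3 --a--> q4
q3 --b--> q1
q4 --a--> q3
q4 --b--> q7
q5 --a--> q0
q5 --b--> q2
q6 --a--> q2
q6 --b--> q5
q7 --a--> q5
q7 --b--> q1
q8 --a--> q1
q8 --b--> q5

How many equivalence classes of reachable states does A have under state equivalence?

States {q6} cannot be reached from the start state, so discard them.
P0 = {q0,q1,q4,q7} | {q2,q3,q5,q8}.
Split {q0,q1,q4,q7} by δ(·,a) → {q0,q1} and {q4,q7}.
On input a, block {q0,q1} splits into {q0} and {q1}.
On input a, block {q2,q3,q5,q8} splits into {q2} and {q3} and {q5} and {q8}.
Refine {q4,q7} on symbol a: members go to different blocks, giving {q4} and {q7}.
Stable partition: {q0} | {q2} | {q4} | {q1} | {q3} | {q5} | {q8} | {q7} — 8 equivalence classes.

8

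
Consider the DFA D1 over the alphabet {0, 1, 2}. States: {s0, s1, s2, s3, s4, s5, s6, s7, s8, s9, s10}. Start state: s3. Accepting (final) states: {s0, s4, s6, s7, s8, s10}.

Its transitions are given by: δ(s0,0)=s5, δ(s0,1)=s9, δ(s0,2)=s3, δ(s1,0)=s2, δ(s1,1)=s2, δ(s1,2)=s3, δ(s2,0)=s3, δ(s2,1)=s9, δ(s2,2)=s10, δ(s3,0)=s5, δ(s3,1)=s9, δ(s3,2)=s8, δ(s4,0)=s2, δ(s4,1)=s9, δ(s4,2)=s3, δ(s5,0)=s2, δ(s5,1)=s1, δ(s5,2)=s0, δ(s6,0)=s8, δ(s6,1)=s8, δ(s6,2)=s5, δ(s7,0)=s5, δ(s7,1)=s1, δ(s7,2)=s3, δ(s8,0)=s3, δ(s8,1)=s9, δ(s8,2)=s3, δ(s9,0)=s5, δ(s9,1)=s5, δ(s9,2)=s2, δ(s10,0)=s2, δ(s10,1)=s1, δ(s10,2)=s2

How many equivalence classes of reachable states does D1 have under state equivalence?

States {s4,s6,s7} cannot be reached from the start state, so discard them.
Start with accepting vs non-accepting: {s0,s8,s10} | {s1,s2,s3,s5,s9}.
Split {s1,s2,s3,s5,s9} by δ(·,2) → {s2,s3,s5} and {s1,s9}.
No further refinement is possible. Final partition (3 blocks): {s0,s8,s10} | {s2,s3,s5} | {s1,s9}.

3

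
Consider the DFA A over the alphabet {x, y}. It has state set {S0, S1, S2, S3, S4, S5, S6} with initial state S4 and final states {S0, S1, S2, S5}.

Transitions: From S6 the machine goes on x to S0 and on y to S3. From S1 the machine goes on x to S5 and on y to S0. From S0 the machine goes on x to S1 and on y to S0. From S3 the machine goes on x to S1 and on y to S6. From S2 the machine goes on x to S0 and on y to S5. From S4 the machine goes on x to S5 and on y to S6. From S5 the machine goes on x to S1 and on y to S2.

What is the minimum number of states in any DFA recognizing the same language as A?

Every state is reachable, so we keep all 7.
Initial partition by acceptance: {S0,S1,S2,S5} | {S3,S4,S6}.
No further refinement is possible. Final partition (2 blocks): {S0,S1,S2,S5} | {S3,S4,S6}.

2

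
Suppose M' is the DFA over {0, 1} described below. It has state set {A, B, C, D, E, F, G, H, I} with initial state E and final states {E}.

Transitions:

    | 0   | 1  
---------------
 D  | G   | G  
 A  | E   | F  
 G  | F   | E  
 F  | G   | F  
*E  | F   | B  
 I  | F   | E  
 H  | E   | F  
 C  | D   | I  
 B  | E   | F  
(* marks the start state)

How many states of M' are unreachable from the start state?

5

BFS from E reaches {B, E, F, G}; the 5 state(s) A, C, D, H, I are never visited.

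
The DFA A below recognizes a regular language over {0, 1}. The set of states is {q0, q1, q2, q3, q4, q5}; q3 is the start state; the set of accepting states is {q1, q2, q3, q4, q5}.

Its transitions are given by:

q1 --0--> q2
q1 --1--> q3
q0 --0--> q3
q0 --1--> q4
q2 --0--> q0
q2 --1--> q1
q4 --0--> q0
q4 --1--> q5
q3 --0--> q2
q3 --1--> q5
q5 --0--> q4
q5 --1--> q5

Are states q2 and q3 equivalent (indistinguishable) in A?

P0 = {q1,q2,q3,q4,q5} | {q0}.
Refine {q1,q2,q3,q4,q5} on symbol 0: members go to different blocks, giving {q1,q3,q5} and {q2,q4}.
Stable partition: {q1,q3,q5} | {q0} | {q2,q4} — 3 equivalence classes.
q2 and q3 end up in different blocks, so they are distinguishable. For instance, the string '0' is accepted from only q3.

No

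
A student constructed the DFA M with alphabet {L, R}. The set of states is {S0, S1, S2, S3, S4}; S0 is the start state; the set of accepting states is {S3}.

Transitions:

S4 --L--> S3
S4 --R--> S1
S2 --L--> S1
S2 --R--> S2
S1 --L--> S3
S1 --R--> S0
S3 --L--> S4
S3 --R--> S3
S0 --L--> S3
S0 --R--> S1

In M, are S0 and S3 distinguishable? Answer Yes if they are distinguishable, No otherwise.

First remove the unreachable states {S2}; 4 states remain.
Start with accepting vs non-accepting: {S3} | {S0,S1,S4}.
The partition is now stable with 2 blocks: {S3} | {S0,S1,S4}.
S0 and S3 end up in different blocks, so they are distinguishable. For instance, the string 'ε' is accepted from only S3.

Yes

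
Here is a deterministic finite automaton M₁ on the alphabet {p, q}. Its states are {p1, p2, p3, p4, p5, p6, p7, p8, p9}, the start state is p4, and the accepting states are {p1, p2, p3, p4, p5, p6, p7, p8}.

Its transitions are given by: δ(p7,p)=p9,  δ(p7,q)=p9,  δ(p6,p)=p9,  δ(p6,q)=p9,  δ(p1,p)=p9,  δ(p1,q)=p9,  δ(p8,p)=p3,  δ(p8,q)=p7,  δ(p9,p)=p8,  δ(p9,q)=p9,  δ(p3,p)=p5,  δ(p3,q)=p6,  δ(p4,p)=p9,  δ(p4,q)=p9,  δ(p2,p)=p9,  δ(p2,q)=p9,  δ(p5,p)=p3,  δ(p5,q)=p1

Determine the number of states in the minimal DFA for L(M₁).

First remove the unreachable states {p2}; 8 states remain.
Initial partition by acceptance: {p1,p3,p4,p5,p6,p7,p8} | {p9}.
Split {p1,p3,p4,p5,p6,p7,p8} by δ(·,p) → {p1,p4,p6,p7} and {p3,p5,p8}.
Stable partition: {p1,p4,p6,p7} | {p9} | {p3,p5,p8} — 3 equivalence classes.

3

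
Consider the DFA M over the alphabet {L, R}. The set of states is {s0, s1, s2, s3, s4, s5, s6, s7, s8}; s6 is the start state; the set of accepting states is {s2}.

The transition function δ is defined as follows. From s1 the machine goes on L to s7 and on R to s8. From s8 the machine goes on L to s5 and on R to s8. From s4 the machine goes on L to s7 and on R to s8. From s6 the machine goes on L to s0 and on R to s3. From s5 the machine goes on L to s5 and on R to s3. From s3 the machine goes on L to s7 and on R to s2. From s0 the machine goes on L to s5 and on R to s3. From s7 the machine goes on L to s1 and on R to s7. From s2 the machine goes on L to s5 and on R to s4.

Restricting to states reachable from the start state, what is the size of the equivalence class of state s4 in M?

Every state is reachable, so we keep all 9.
Initial partition by acceptance: {s2} | {s0,s1,s3,s4,s5,s6,s7,s8}.
On input R, block {s0,s1,s3,s4,s5,s6,s7,s8} splits into {s0,s1,s4,s5,s6,s7,s8} and {s3}.
Refine {s0,s1,s4,s5,s6,s7,s8} on symbol R: members go to different blocks, giving {s1,s4,s7,s8} and {s0,s5,s6}.
Split {s1,s4,s7,s8} by δ(·,L) → {s1,s4,s7} and {s8}.
Split {s1,s4,s7} by δ(·,R) → {s1,s4} and {s7}.
Stable partition: {s2} | {s1,s4} | {s3} | {s0,s5,s6} | {s8} | {s7} — 6 equivalence classes.
State s4 belongs to the block {s1,s4}, which has 2 states.

2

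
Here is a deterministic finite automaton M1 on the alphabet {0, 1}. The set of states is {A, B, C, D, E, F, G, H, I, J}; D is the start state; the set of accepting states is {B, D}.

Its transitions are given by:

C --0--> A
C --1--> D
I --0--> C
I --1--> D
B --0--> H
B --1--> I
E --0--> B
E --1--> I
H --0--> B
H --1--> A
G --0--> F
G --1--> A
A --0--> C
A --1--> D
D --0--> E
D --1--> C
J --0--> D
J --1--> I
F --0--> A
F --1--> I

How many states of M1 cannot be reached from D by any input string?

No path from D leads to F, G, J; the other 7 states are all reachable.

3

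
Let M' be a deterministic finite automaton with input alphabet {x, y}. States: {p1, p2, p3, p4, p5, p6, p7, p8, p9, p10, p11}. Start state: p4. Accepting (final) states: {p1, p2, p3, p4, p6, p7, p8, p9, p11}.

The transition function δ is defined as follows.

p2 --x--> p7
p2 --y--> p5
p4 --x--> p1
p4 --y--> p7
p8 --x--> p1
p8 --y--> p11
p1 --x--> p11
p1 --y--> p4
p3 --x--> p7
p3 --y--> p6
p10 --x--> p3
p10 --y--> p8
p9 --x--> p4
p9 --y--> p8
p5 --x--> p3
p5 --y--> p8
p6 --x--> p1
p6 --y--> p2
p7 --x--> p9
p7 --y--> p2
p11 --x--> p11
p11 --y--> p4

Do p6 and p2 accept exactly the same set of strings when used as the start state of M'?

First remove the unreachable states {p10}; 10 states remain.
Initial partition by acceptance: {p1,p2,p3,p4,p6,p7,p8,p9,p11} | {p5}.
Refine {p1,p2,p3,p4,p6,p7,p8,p9,p11} on symbol y: members go to different blocks, giving {p1,p3,p4,p6,p7,p8,p9,p11} and {p2}.
On input y, block {p1,p3,p4,p6,p7,p8,p9,p11} splits into {p1,p3,p4,p8,p9,p11} and {p6,p7}.
Split {p1,p3,p4,p8,p9,p11} by δ(·,x) → {p1,p4,p8,p9,p11} and {p3}.
Refine {p1,p4,p8,p9,p11} on symbol y: members go to different blocks, giving {p1,p8,p9,p11} and {p4}.
Refine {p1,p8,p9,p11} on symbol x: members go to different blocks, giving {p1,p8,p11} and {p9}.
On input y, block {p1,p8,p11} splits into {p1,p11} and {p8}.
Split {p6,p7} by δ(·,x) → {p6} and {p7}.
The partition is now stable with 9 blocks: {p1,p11} | {p5} | {p2} | {p6} | {p3} | {p4} | {p9} | {p8} | {p7}.
p6 and p2 end up in different blocks, so they are distinguishable. For instance, the string 'y' is accepted from only p6.

No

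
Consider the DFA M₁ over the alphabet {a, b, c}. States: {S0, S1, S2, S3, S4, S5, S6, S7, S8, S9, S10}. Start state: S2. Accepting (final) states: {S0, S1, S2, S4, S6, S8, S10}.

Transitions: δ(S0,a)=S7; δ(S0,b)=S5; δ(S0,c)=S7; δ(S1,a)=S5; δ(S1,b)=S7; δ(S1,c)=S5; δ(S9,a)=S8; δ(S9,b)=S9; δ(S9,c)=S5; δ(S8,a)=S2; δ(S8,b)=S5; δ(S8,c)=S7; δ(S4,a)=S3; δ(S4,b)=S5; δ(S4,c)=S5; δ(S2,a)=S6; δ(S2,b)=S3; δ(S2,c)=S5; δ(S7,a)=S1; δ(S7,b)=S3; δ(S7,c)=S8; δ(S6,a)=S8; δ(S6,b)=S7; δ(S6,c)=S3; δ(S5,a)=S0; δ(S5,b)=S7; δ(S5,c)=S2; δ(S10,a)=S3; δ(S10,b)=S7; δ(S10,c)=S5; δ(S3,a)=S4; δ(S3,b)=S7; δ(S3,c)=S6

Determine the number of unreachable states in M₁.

2

No path from S2 leads to S9, S10; the other 9 states are all reachable.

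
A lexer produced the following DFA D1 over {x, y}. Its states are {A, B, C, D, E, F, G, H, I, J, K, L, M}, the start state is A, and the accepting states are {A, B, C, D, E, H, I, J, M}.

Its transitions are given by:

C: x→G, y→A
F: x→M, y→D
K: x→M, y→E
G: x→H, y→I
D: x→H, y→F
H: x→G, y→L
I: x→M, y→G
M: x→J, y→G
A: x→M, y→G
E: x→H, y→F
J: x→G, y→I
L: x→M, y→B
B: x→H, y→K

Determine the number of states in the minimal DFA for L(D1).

Reachable states from the start: {A,B,D,E,F,G,H,I,J,K,L,M}. Unreachable: {C} — drop them.
P0 = {A,B,D,E,H,I,J,M} | {F,G,K,L}.
On input x, block {A,B,D,E,H,I,J,M} splits into {A,B,D,E,I,M} and {H,J}.
Refine {A,B,D,E,I,M} on symbol x: members go to different blocks, giving {B,D,E,M} and {A,I}.
Split {F,G,K,L} by δ(·,x) → {F,K,L} and {G}.
On input y, block {B,D,E,M} splits into {B,D,E} and {M}.
Refine {H,J} on symbol y: members go to different blocks, giving {H} and {J}.
Stable partition: {B,D,E} | {F,K,L} | {H} | {A,I} | {G} | {M} | {J} — 7 equivalence classes.

7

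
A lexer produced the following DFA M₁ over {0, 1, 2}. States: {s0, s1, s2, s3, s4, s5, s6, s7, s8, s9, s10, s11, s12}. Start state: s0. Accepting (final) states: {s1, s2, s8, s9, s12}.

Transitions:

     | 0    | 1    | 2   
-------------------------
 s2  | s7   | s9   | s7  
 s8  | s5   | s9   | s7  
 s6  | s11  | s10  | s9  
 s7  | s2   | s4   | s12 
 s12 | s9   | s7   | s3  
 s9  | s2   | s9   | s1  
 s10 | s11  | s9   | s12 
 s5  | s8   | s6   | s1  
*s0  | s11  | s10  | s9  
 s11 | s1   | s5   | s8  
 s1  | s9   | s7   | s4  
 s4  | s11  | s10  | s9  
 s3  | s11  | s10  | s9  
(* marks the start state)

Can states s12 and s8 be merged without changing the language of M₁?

Every state is reachable, so we keep all 13.
Initial partition by acceptance: {s1,s2,s8,s9,s12} | {s0,s3,s4,s5,s6,s7,s10,s11}.
On input 0, block {s1,s2,s8,s9,s12} splits into {s1,s9,s12} and {s2,s8}.
Refine {s1,s9,s12} on symbol 0: members go to different blocks, giving {s1,s12} and {s9}.
Refine {s0,s3,s4,s5,s6,s7,s10,s11} on symbol 0: members go to different blocks, giving {s0,s3,s4,s6,s10} and {s5,s7} and {s11}.
Split {s0,s3,s4,s6,s10} by δ(·,1) → {s0,s3,s4,s6} and {s10}.
No further refinement is possible. Final partition (7 blocks): {s1,s12} | {s0,s3,s4,s6} | {s2,s8} | {s9} | {s5,s7} | {s11} | {s10}.
s12 and s8 end up in different blocks, so they are distinguishable. For instance, the string '0' is accepted from only s12.

No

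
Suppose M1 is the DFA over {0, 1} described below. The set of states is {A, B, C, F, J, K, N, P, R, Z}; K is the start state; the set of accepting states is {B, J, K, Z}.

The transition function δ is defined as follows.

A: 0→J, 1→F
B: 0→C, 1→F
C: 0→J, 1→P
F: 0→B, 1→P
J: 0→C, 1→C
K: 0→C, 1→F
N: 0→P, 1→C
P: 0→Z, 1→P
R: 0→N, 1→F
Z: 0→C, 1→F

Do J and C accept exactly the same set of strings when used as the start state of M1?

First remove the unreachable states {A,N,R}; 7 states remain.
P0 = {B,J,K,Z} | {C,F,P}.
Stable partition: {B,J,K,Z} | {C,F,P} — 2 equivalence classes.
J and C end up in different blocks, so they are distinguishable. For instance, the string 'ε' is accepted from only J.

No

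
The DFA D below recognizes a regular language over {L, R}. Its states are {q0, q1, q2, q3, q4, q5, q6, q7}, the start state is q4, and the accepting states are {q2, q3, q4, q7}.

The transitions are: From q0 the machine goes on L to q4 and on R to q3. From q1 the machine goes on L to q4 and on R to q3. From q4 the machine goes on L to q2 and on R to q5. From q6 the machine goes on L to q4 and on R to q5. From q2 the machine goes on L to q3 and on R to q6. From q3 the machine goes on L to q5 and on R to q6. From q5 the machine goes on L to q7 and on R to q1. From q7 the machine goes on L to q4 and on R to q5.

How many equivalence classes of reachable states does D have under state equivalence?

7

States {q0} cannot be reached from the start state, so discard them.
P0 = {q2,q3,q4,q7} | {q1,q5,q6}.
Split {q2,q3,q4,q7} by δ(·,L) → {q2,q4,q7} and {q3}.
Refine {q2,q4,q7} on symbol L: members go to different blocks, giving {q4,q7} and {q2}.
Split {q4,q7} by δ(·,L) → {q4} and {q7}.
Split {q1,q5,q6} by δ(·,L) → {q1,q6} and {q5}.
Split {q1,q6} by δ(·,R) → {q1} and {q6}.
No further refinement is possible. Final partition (7 blocks): {q4} | {q1} | {q3} | {q2} | {q7} | {q5} | {q6}.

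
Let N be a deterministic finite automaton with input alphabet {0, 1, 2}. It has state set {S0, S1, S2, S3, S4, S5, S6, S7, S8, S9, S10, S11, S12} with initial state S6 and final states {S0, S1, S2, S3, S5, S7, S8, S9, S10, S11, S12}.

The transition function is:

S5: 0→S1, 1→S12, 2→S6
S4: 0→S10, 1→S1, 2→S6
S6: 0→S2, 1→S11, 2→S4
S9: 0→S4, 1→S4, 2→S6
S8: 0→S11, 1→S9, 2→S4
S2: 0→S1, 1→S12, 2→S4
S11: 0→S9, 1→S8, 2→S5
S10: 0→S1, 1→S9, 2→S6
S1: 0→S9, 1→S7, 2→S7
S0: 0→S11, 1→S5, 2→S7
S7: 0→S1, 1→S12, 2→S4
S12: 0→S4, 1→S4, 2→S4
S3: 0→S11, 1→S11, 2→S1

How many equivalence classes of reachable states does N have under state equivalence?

States {S0,S3} cannot be reached from the start state, so discard them.
P0 = {S1,S2,S5,S7,S8,S9,S10,S11,S12} | {S4,S6}.
Refine {S1,S2,S5,S7,S8,S9,S10,S11,S12} on symbol 0: members go to different blocks, giving {S1,S2,S5,S7,S8,S10,S11} and {S9,S12}.
On input 0, block {S1,S2,S5,S7,S8,S10,S11} splits into {S2,S5,S7,S8,S10} and {S1,S11}.
Stable partition: {S2,S5,S7,S8,S10} | {S4,S6} | {S9,S12} | {S1,S11} — 4 equivalence classes.

4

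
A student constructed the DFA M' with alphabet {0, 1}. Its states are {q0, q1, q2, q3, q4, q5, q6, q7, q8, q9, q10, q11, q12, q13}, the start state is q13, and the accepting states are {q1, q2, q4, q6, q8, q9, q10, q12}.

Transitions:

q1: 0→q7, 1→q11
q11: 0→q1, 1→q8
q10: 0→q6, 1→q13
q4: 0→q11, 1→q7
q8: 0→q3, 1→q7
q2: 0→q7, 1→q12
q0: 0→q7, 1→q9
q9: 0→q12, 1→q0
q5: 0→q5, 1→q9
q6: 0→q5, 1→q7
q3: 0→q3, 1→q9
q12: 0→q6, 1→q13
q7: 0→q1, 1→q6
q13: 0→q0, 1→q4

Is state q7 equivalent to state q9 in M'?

No

States {q2,q10} cannot be reached from the start state, so discard them.
P0 = {q1,q4,q6,q8,q9,q12} | {q0,q3,q5,q7,q11,q13}.
On input 0, block {q1,q4,q6,q8,q9,q12} splits into {q1,q4,q6,q8} and {q9,q12}.
Split {q0,q3,q5,q7,q11,q13} by δ(·,0) → {q0,q3,q5,q13} and {q7,q11}.
Refine {q1,q4,q6,q8} on symbol 0: members go to different blocks, giving {q1,q4} and {q6,q8}.
Split {q0,q3,q5,q13} by δ(·,0) → {q3,q5,q13} and {q0}.
Refine {q3,q5,q13} on symbol 0: members go to different blocks, giving {q3,q5} and {q13}.
On input 0, block {q9,q12} splits into {q9} and {q12}.
The partition is now stable with 8 blocks: {q1,q4} | {q3,q5} | {q9} | {q7,q11} | {q6,q8} | {q0} | {q13} | {q12}.
q7 and q9 end up in different blocks, so they are distinguishable. For instance, the string 'ε' is accepted from only q9.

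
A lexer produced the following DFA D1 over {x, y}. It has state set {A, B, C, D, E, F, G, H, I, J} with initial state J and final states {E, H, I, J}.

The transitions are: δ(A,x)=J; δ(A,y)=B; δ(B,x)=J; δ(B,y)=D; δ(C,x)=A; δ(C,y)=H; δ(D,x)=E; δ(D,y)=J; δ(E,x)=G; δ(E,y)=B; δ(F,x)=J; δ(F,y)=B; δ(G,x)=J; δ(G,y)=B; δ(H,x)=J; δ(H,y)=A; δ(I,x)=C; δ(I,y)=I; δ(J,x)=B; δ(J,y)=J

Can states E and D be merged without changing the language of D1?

No

Reachable states from the start: {B,D,E,G,J}. Unreachable: {A,C,F,H,I} — drop them.
Start with accepting vs non-accepting: {E,J} | {B,D,G}.
Refine {E,J} on symbol y: members go to different blocks, giving {E} and {J}.
Split {B,D,G} by δ(·,x) → {B,G} and {D}.
On input y, block {B,G} splits into {B} and {G}.
The partition is now stable with 5 blocks: {E} | {B} | {J} | {D} | {G}.
E and D end up in different blocks, so they are distinguishable. For instance, the string 'ε' is accepted from only E.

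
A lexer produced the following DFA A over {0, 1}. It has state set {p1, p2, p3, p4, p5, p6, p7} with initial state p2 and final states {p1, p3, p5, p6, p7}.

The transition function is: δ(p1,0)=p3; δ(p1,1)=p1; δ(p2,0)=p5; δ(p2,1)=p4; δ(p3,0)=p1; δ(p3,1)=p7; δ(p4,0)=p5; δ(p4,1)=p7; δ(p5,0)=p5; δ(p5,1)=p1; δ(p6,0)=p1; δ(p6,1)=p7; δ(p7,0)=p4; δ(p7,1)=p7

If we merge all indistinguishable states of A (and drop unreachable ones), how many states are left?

6

Reachable states from the start: {p1,p2,p3,p4,p5,p7}. Unreachable: {p6} — drop them.
P0 = {p1,p3,p5,p7} | {p2,p4}.
On input 0, block {p1,p3,p5,p7} splits into {p1,p3,p5} and {p7}.
Refine {p1,p3,p5} on symbol 1: members go to different blocks, giving {p1,p5} and {p3}.
Split {p1,p5} by δ(·,0) → {p1} and {p5}.
Split {p2,p4} by δ(·,1) → {p2} and {p4}.
The partition is now stable with 6 blocks: {p1} | {p2} | {p7} | {p3} | {p5} | {p4}.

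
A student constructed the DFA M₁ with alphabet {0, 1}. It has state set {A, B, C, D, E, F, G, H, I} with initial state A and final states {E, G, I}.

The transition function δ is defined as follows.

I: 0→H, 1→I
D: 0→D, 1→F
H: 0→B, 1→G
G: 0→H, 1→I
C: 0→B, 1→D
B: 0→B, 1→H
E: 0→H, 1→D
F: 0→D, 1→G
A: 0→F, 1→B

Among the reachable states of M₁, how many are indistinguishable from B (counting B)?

2

States {C,E} cannot be reached from the start state, so discard them.
P0 = {G,I} | {A,B,D,F,H}.
On input 1, block {A,B,D,F,H} splits into {A,B,D} and {F,H}.
Refine {A,B,D} on symbol 0: members go to different blocks, giving {B,D} and {A}.
No further refinement is possible. Final partition (4 blocks): {G,I} | {B,D} | {F,H} | {A}.
State B belongs to the block {B,D}, which has 2 states.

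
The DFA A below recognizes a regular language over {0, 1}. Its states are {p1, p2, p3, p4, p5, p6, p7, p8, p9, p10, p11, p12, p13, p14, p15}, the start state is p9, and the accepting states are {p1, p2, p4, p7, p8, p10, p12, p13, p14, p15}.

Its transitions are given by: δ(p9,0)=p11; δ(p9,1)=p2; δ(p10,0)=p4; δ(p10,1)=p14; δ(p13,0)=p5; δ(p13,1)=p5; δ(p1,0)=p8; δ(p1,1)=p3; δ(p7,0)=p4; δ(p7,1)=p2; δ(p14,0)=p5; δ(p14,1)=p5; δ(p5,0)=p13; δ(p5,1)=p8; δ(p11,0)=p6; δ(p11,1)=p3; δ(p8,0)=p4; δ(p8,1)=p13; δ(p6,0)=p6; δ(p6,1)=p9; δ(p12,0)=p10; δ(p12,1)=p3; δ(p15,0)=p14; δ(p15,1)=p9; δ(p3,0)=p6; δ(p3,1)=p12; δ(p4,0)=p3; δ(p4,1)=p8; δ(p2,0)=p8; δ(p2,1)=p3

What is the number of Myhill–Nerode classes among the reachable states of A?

First remove the unreachable states {p1,p7,p15}; 12 states remain.
P0 = {p2,p4,p8,p10,p12,p13,p14} | {p3,p5,p6,p9,p11}.
On input 0, block {p2,p4,p8,p10,p12,p13,p14} splits into {p2,p8,p10,p12} and {p4,p13,p14}.
Split {p2,p8,p10,p12} by δ(·,0) → {p2,p12} and {p8,p10}.
Refine {p3,p5,p6,p9,p11} on symbol 0: members go to different blocks, giving {p3,p6,p9,p11} and {p5}.
Refine {p3,p6,p9,p11} on symbol 1: members go to different blocks, giving {p3,p9} and {p6,p11}.
Split {p4,p13,p14} by δ(·,0) → {p13,p14} and {p4}.
Stable partition: {p2,p12} | {p3,p9} | {p13,p14} | {p8,p10} | {p5} | {p6,p11} | {p4} — 7 equivalence classes.

7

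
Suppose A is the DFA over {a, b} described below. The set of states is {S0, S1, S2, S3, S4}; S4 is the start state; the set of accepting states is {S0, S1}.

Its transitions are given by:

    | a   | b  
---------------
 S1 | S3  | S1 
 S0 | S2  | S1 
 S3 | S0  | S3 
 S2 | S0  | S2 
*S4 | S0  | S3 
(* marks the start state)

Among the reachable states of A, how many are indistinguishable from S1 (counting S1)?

Initial partition by acceptance: {S0,S1} | {S2,S3,S4}.
The partition is now stable with 2 blocks: {S0,S1} | {S2,S3,S4}.
The equivalence class containing S1 is {S0,S1}, of size 2.

2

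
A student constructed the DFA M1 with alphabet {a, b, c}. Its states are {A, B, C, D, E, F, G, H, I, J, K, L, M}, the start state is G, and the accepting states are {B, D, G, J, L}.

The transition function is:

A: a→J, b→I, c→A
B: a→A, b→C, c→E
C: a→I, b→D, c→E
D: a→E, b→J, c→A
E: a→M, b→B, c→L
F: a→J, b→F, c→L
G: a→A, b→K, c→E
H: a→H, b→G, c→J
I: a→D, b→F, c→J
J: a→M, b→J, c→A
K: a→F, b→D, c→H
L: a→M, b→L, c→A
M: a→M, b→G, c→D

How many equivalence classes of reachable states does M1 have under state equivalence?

6

Every state is reachable, so we keep all 13.
Start with accepting vs non-accepting: {B,D,G,J,L} | {A,C,E,F,H,I,K,M}.
Split {B,D,G,J,L} by δ(·,b) → {D,J,L} and {B,G}.
On input a, block {A,C,E,F,H,I,K,M} splits into {C,E,H,K,M} and {A,F,I}.
Split {C,E,H,K,M} by δ(·,a) → {E,H,M} and {C,K}.
On input c, block {A,F,I} splits into {F,I} and {A}.
Stable partition: {D,J,L} | {E,H,M} | {B,G} | {F,I} | {C,K} | {A} — 6 equivalence classes.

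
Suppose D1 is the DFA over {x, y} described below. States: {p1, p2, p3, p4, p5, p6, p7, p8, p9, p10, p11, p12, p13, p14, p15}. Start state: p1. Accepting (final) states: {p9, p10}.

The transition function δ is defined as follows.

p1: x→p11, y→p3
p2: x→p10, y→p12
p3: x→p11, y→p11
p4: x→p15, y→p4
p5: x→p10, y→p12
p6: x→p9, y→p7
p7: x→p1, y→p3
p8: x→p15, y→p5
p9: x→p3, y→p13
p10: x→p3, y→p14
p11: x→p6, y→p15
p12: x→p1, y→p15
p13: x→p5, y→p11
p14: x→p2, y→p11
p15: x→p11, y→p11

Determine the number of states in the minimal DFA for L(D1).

Reachable states from the start: {p1,p2,p3,p5,p6,p7,p9,p10,p11,p12,p13,p14,p15}. Unreachable: {p4,p8} — drop them.
Initial partition by acceptance: {p9,p10} | {p1,p2,p3,p5,p6,p7,p11,p12,p13,p14,p15}.
Split {p1,p2,p3,p5,p6,p7,p11,p12,p13,p14,p15} by δ(·,x) → {p1,p3,p7,p11,p12,p13,p14,p15} and {p2,p5,p6}.
Split {p1,p3,p7,p11,p12,p13,p14,p15} by δ(·,x) → {p1,p3,p7,p12,p15} and {p11,p13,p14}.
Refine {p1,p3,p7,p12,p15} on symbol x: members go to different blocks, giving {p1,p3,p15} and {p7,p12}.
Refine {p1,p3,p15} on symbol y: members go to different blocks, giving {p3,p15} and {p1}.
Refine {p11,p13,p14} on symbol y: members go to different blocks, giving {p13,p14} and {p11}.
Stable partition: {p9,p10} | {p3,p15} | {p2,p5,p6} | {p13,p14} | {p7,p12} | {p1} | {p11} — 7 equivalence classes.

7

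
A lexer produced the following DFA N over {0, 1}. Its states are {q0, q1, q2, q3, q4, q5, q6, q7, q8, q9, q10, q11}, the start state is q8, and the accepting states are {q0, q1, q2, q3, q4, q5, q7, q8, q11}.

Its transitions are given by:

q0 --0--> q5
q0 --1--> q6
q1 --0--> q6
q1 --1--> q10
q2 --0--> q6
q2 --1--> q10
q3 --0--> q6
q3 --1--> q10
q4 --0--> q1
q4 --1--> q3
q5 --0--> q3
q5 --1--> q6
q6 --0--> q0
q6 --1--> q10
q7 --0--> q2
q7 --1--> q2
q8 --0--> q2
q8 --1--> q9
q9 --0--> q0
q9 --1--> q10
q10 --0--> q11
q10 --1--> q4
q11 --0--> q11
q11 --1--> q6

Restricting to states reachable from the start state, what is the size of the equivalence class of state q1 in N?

3

Reachable states from the start: {q0,q1,q2,q3,q4,q5,q6,q8,q9,q10,q11}. Unreachable: {q7} — drop them.
Initial partition by acceptance: {q0,q1,q2,q3,q4,q5,q8,q11} | {q6,q9,q10}.
On input 0, block {q0,q1,q2,q3,q4,q5,q8,q11} splits into {q0,q4,q5,q8,q11} and {q1,q2,q3}.
Split {q0,q4,q5,q8,q11} by δ(·,0) → {q4,q5,q8} and {q0,q11}.
On input 1, block {q4,q5,q8} splits into {q5,q8} and {q4}.
Split {q6,q9,q10} by δ(·,1) → {q6,q9} and {q10}.
Split {q0,q11} by δ(·,0) → {q0} and {q11}.
No further refinement is possible. Final partition (7 blocks): {q5,q8} | {q6,q9} | {q1,q2,q3} | {q0} | {q4} | {q10} | {q11}.
The equivalence class containing q1 is {q1,q2,q3}, of size 3.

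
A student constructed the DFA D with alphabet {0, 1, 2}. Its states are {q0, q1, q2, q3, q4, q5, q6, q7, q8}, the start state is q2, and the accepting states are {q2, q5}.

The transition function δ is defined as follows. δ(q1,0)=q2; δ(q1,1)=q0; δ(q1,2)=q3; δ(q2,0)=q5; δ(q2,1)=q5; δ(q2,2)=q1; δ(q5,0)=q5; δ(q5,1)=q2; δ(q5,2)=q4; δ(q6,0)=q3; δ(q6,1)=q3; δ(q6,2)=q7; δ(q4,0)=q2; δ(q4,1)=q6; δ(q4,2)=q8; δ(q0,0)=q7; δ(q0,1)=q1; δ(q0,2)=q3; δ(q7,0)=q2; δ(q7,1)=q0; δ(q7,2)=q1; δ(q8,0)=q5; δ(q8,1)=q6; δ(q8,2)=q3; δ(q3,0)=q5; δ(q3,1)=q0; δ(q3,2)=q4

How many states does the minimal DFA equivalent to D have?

Every state is reachable, so we keep all 9.
Start with accepting vs non-accepting: {q2,q5} | {q0,q1,q3,q4,q6,q7,q8}.
Split {q0,q1,q3,q4,q6,q7,q8} by δ(·,0) → {q1,q3,q4,q7,q8} and {q0,q6}.
No further refinement is possible. Final partition (3 blocks): {q2,q5} | {q1,q3,q4,q7,q8} | {q0,q6}.

3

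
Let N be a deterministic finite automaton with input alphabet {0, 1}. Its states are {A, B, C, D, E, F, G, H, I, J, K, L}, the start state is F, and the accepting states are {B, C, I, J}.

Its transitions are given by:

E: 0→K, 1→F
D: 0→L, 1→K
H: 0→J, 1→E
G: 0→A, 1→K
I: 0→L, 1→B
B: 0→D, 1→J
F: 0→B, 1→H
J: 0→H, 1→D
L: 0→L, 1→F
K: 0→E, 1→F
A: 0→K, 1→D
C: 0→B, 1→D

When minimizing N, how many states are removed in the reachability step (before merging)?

BFS from F reaches {B, D, E, F, H, J, K, L}; the 4 state(s) A, C, G, I are never visited.

4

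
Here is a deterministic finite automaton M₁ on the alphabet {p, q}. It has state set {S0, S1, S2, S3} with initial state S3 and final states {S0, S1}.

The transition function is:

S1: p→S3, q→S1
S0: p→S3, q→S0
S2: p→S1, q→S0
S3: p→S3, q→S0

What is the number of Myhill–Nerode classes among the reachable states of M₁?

2

States {S1,S2} cannot be reached from the start state, so discard them.
Start with accepting vs non-accepting: {S0} | {S3}.
The partition is now stable with 2 blocks: {S0} | {S3}.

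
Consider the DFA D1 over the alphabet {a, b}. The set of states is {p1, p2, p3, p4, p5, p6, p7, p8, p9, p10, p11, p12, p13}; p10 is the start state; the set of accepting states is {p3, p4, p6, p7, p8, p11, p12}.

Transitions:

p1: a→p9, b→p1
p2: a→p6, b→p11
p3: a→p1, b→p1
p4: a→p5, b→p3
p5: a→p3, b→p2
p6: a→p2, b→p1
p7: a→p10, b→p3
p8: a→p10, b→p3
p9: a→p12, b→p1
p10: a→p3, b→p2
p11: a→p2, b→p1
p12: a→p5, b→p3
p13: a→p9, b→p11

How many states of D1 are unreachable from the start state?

No path from p10 leads to p4, p7, p8, p13; the other 9 states are all reachable.

4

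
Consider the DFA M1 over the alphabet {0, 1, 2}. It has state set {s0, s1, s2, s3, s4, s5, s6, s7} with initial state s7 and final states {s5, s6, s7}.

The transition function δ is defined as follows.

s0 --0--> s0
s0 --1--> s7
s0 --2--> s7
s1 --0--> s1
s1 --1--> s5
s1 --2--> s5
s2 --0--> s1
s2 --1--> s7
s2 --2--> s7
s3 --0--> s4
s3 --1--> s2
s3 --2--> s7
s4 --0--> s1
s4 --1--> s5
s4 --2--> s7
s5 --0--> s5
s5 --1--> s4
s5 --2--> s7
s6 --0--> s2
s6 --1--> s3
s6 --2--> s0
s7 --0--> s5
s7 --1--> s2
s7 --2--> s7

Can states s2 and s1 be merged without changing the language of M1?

First remove the unreachable states {s0,s3,s6}; 5 states remain.
Initial partition by acceptance: {s5,s7} | {s1,s2,s4}.
Stable partition: {s5,s7} | {s1,s2,s4} — 2 equivalence classes.
s2 and s1 lie in the same block of the stable partition, so they are equivalent — no string distinguishes them.

Yes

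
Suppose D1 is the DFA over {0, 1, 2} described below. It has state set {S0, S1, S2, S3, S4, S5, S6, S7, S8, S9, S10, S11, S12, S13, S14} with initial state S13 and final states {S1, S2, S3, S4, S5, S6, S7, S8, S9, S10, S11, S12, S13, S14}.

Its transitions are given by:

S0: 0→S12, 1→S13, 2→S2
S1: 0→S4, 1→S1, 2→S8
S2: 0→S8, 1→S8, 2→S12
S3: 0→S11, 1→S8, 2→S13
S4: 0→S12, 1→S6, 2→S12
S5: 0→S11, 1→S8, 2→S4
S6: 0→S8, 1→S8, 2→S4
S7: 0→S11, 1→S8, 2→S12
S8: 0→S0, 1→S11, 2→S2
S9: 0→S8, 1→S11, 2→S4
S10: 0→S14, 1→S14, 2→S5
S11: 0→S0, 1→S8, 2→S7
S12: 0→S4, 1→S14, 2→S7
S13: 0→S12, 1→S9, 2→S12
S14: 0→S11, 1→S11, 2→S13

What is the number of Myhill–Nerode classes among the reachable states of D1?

6

First remove the unreachable states {S1,S3,S5,S10}; 11 states remain.
Start with accepting vs non-accepting: {S2,S4,S6,S7,S8,S9,S11,S12,S13,S14} | {S0}.
On input 0, block {S2,S4,S6,S7,S8,S9,S11,S12,S13,S14} splits into {S2,S4,S6,S7,S9,S12,S13,S14} and {S8,S11}.
On input 0, block {S2,S4,S6,S7,S9,S12,S13,S14} splits into {S2,S6,S7,S9,S14} and {S4,S12,S13}.
Split {S4,S12,S13} by δ(·,2) → {S4,S13} and {S12}.
On input 2, block {S2,S6,S7,S9,S14} splits into {S6,S9,S14} and {S2,S7}.
No further refinement is possible. Final partition (6 blocks): {S6,S9,S14} | {S0} | {S8,S11} | {S4,S13} | {S12} | {S2,S7}.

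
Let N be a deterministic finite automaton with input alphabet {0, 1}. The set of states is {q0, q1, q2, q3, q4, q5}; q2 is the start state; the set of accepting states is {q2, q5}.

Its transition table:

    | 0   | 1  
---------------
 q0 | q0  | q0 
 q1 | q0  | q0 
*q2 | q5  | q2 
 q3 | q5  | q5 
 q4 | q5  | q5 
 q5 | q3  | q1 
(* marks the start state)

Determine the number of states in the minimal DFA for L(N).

States {q4} cannot be reached from the start state, so discard them.
Initial partition by acceptance: {q2,q5} | {q0,q1,q3}.
Split {q2,q5} by δ(·,0) → {q2} and {q5}.
Split {q0,q1,q3} by δ(·,0) → {q0,q1} and {q3}.
The partition is now stable with 4 blocks: {q2} | {q0,q1} | {q5} | {q3}.

4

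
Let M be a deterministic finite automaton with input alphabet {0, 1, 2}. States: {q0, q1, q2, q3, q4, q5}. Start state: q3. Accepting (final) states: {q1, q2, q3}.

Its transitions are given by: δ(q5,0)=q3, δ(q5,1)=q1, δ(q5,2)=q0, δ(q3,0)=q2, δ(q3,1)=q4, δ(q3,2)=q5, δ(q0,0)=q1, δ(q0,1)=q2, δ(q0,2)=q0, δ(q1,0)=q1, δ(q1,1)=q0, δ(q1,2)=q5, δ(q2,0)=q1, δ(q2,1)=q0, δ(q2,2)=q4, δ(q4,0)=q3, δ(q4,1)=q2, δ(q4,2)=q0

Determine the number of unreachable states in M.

0

Exploring from q3, all states are eventually visited, so none are unreachable.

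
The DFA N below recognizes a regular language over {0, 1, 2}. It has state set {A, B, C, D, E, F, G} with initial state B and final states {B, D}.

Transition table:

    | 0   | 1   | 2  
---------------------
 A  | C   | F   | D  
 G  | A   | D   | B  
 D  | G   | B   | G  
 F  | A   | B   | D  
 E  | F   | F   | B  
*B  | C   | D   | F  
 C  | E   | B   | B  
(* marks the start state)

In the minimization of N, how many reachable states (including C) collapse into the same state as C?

3

Start with accepting vs non-accepting: {B,D} | {A,C,E,F,G}.
Split {A,C,E,F,G} by δ(·,1) → {C,F,G} and {A,E}.
The partition is now stable with 3 blocks: {B,D} | {C,F,G} | {A,E}.
The equivalence class containing C is {C,F,G}, of size 3.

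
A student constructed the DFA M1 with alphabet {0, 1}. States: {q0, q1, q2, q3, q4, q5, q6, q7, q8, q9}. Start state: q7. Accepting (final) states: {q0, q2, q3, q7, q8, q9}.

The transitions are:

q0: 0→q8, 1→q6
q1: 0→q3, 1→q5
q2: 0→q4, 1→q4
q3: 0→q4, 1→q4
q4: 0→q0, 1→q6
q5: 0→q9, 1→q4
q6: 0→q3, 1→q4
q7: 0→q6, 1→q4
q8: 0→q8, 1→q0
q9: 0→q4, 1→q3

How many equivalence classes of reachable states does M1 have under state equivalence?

6

Reachable states from the start: {q0,q3,q4,q6,q7,q8}. Unreachable: {q1,q2,q5,q9} — drop them.
Start with accepting vs non-accepting: {q0,q3,q7,q8} | {q4,q6}.
Refine {q0,q3,q7,q8} on symbol 0: members go to different blocks, giving {q0,q8} and {q3,q7}.
On input 1, block {q0,q8} splits into {q0} and {q8}.
Refine {q4,q6} on symbol 0: members go to different blocks, giving {q4} and {q6}.
Refine {q3,q7} on symbol 0: members go to different blocks, giving {q3} and {q7}.
No further refinement is possible. Final partition (6 blocks): {q0} | {q4} | {q3} | {q8} | {q6} | {q7}.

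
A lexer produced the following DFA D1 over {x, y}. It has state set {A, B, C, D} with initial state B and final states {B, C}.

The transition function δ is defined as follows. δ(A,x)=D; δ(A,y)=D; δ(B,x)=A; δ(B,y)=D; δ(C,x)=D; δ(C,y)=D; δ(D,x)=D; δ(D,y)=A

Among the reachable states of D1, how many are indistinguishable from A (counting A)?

2

Reachable states from the start: {A,B,D}. Unreachable: {C} — drop them.
Start with accepting vs non-accepting: {B} | {A,D}.
No further refinement is possible. Final partition (2 blocks): {B} | {A,D}.
The equivalence class containing A is {A,D}, of size 2.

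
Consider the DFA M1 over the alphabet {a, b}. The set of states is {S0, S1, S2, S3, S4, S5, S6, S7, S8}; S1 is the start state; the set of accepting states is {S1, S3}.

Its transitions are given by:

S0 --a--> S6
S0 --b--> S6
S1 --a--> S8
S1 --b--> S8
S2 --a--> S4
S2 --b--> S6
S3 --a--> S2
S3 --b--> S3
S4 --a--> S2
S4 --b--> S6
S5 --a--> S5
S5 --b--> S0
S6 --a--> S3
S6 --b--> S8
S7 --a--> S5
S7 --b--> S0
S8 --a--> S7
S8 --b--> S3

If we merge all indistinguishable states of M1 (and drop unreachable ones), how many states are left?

Initial partition by acceptance: {S1,S3} | {S0,S2,S4,S5,S6,S7,S8}.
On input b, block {S1,S3} splits into {S1} and {S3}.
On input a, block {S0,S2,S4,S5,S6,S7,S8} splits into {S0,S2,S4,S5,S7,S8} and {S6}.
On input a, block {S0,S2,S4,S5,S7,S8} splits into {S2,S4,S5,S7,S8} and {S0}.
Split {S2,S4,S5,S7,S8} by δ(·,b) → {S2,S4} and {S5,S7} and {S8}.
Stable partition: {S1} | {S2,S4} | {S3} | {S6} | {S0} | {S5,S7} | {S8} — 7 equivalence classes.

7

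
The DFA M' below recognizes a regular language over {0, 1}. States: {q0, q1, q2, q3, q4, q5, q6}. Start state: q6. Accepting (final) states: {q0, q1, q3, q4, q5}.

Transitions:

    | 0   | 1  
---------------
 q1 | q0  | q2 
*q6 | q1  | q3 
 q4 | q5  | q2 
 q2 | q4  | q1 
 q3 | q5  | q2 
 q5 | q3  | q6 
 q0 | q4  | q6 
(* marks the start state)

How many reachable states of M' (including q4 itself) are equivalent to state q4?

5

All states are reachable from the start state.
Start with accepting vs non-accepting: {q0,q1,q3,q4,q5} | {q2,q6}.
The partition is now stable with 2 blocks: {q0,q1,q3,q4,q5} | {q2,q6}.
The equivalence class containing q4 is {q0,q1,q3,q4,q5}, of size 5.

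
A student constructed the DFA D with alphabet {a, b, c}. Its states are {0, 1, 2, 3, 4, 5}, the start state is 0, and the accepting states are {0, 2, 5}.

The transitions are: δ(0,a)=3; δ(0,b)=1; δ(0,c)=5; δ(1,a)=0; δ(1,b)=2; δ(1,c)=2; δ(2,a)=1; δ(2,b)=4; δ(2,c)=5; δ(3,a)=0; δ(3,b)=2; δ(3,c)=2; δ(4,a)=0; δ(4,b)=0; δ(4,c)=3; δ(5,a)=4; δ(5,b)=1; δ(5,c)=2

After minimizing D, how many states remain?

Initial partition by acceptance: {0,2,5} | {1,3,4}.
Split {1,3,4} by δ(·,c) → {1,3} and {4}.
Refine {0,2,5} on symbol a: members go to different blocks, giving {0,2} and {5}.
Refine {0,2} on symbol b: members go to different blocks, giving {0} and {2}.
The partition is now stable with 5 blocks: {0} | {1,3} | {4} | {5} | {2}.

5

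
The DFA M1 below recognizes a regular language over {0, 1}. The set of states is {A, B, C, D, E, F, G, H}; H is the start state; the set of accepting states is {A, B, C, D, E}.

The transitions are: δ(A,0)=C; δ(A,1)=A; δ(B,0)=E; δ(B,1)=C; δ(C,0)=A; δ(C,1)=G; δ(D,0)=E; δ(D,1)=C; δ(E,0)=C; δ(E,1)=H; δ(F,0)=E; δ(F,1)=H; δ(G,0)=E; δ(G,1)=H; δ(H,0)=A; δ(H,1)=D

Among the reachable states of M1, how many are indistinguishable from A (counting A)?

First remove the unreachable states {B,F}; 6 states remain.
Start with accepting vs non-accepting: {A,C,D,E} | {G,H}.
Refine {A,C,D,E} on symbol 1: members go to different blocks, giving {A,D} and {C,E}.
On input 1, block {A,D} splits into {A} and {D}.
On input 0, block {G,H} splits into {G} and {H}.
On input 0, block {C,E} splits into {C} and {E}.
Stable partition: {A} | {G} | {C} | {D} | {H} | {E} — 6 equivalence classes.
The equivalence class containing A is {A}, of size 1.

1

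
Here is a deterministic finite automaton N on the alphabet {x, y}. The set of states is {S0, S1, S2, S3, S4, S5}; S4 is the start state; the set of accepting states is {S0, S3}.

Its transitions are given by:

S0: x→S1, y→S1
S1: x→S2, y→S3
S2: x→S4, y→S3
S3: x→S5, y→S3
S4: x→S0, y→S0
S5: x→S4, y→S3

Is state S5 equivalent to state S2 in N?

Initial partition by acceptance: {S0,S3} | {S1,S2,S4,S5}.
Refine {S0,S3} on symbol y: members go to different blocks, giving {S0} and {S3}.
Split {S1,S2,S4,S5} by δ(·,x) → {S1,S2,S5} and {S4}.
Refine {S1,S2,S5} on symbol x: members go to different blocks, giving {S2,S5} and {S1}.
The partition is now stable with 5 blocks: {S0} | {S2,S5} | {S3} | {S4} | {S1}.
S5 and S2 lie in the same block of the stable partition, so they are equivalent — no string distinguishes them.

Yes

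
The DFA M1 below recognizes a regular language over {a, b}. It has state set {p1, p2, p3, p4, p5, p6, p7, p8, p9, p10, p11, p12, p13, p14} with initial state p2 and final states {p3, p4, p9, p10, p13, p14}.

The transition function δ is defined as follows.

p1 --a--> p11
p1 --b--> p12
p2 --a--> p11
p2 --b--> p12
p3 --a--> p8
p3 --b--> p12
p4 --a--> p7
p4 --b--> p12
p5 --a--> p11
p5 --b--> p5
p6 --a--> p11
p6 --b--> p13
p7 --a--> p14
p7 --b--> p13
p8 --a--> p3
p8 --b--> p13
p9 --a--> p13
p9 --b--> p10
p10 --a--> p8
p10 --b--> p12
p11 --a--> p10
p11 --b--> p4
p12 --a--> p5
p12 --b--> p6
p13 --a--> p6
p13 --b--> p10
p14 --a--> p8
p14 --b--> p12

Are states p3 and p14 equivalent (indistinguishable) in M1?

Yes

First remove the unreachable states {p1,p9}; 12 states remain.
Start with accepting vs non-accepting: {p3,p4,p10,p13,p14} | {p2,p5,p6,p7,p8,p11,p12}.
Split {p3,p4,p10,p13,p14} by δ(·,b) → {p3,p4,p10,p14} and {p13}.
Refine {p2,p5,p6,p7,p8,p11,p12} on symbol a: members go to different blocks, giving {p2,p5,p6,p12} and {p7,p8,p11}.
Split {p2,p5,p6,p12} by δ(·,a) → {p2,p5,p6} and {p12}.
On input b, block {p2,p5,p6} splits into {p2} and {p5} and {p6}.
Refine {p7,p8,p11} on symbol b: members go to different blocks, giving {p7,p8} and {p11}.
No further refinement is possible. Final partition (8 blocks): {p3,p4,p10,p14} | {p2} | {p13} | {p7,p8} | {p12} | {p5} | {p6} | {p11}.
p3 and p14 lie in the same block of the stable partition, so they are equivalent — no string distinguishes them.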